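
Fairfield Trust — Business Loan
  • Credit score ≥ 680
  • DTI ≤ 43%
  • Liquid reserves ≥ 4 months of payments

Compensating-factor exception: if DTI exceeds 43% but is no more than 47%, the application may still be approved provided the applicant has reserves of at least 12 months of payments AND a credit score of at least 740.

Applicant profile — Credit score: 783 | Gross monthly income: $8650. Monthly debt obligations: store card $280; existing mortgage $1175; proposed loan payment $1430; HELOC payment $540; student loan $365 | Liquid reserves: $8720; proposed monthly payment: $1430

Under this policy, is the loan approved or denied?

Credit score 783 ≥ 680 (meets base)
Total debts = (280 + 1,175 + 1,430 + 540 + 365) = 3,790. DTI: 3,790 ÷ 8,650 = 43.8%, over the 43% base limit.
Reserves = 8,720/1,430 = 6.1 months ≥ 4
43.8% falls in the override range (43%–47%), so the compensating-factor test applies.
Override check — reserves: 6.1 mo (short of 12); score: 783 (ok).
Override conditions not both satisfied; exception does not apply.

Denied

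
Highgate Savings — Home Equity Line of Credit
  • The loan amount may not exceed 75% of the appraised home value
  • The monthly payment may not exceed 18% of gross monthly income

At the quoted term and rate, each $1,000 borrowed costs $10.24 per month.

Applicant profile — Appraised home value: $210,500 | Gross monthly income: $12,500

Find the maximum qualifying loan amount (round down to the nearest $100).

Payment cap: 18% × $12,500 = $2,250/month.
At $10.24 per $1,000, that supports 2,250/10.24 × 1,000 ≈ $219,726 → $219,700.
LTV cap: 75% × $210,500 = $157,875 → $157,800.
Binding constraint: loan-to-value.

$157,800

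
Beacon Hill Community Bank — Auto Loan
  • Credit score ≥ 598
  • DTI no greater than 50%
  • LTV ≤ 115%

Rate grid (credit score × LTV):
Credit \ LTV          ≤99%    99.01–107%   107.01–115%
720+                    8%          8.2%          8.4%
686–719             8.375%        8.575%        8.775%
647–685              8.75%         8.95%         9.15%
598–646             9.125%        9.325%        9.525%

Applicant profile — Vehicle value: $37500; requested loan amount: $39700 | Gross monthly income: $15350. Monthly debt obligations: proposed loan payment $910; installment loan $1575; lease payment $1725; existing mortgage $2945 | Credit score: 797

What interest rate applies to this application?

8.2%

Credit score 797 ≥ 598; Total monthly debts = (910 + 1,575 + 1,725 + 2,945) = 7,155. Debt-to-income = 7,155/15,350 = 46.6% — meets 50% limit
LTV = 39,700/37,500 = 105.9% ≤ 115%
Row: 797 falls in 720+. Column: 105.9% falls in 99.01–107%. Rate = 8.2%.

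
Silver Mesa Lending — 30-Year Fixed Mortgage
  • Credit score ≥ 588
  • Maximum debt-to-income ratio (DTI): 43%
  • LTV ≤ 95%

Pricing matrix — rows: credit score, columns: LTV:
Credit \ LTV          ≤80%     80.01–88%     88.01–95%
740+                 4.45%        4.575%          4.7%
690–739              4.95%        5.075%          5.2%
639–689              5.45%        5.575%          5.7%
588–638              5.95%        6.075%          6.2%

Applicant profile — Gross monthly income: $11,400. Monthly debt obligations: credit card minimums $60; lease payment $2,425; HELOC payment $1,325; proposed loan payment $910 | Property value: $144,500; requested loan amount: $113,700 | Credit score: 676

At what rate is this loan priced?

5.45%

Credit score 676 ≥ 588; Total monthly debts = (60 + 2,425 + 1,325 + 910) = 4,720. DTI: 4,720 ÷ 11,400 = 41.4%, within the 43% cap
LTV: 113,700 ÷ 144,500 = 78.7%, within 95% cap
Score 676 is in the 639–689 band; LTV 78.7% is in the ≤80% band → 5.45%.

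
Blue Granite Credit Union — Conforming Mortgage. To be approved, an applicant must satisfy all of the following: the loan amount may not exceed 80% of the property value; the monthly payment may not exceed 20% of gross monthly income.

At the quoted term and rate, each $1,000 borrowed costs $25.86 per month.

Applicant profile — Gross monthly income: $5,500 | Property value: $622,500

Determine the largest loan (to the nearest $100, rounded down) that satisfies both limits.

Payment cap: 20% × $5,500 = $1,100/month.
At $25.86 per $1,000, that supports 1,100/25.86 × 1,000 ≈ $42,536 → $42,500.
LTV cap: 80% × $622,500 = $498,000 → $498,000.
Binding constraint: payment-to-income.

$42,500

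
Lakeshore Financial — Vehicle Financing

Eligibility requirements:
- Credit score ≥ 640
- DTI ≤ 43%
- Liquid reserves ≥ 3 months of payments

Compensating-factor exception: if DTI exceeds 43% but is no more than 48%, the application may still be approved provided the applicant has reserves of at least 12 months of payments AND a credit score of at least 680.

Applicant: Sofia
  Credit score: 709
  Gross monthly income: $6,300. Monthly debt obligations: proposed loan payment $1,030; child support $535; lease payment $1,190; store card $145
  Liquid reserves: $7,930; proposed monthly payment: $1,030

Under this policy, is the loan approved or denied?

Denied

Credit score 709 ≥ 640 (meets base)
Total debts = (1,030 + 535 + 1,190 + 145) = 2,900. DTI = 2,900/6,300 = 46% > 43% — standard DTI limit exceeded.
Liquid reserves cover 7,930/1,030 = 7.7 months — ≥ 3 required
DTI 46% is within the 43%–48% exception band; checking compensating factors.
Reserves 7.7 < 12 months; credit score 709 ≥ 680.
Compensating-factor requirement not fully met.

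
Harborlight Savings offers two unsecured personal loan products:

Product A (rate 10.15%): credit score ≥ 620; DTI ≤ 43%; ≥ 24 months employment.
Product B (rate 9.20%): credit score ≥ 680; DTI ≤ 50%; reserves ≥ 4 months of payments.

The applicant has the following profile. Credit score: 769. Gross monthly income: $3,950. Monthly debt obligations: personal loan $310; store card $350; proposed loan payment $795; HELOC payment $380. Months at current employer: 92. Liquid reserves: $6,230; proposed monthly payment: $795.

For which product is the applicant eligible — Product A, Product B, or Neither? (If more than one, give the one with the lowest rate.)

Total debts = (310 + 350 + 795 + 380) = 1,835; DTI = 1,835/3,950 = 46.5%.
Reserves = 6,230/795 = 7.8 months.
Product A: score 769 ≥ 620; DTI 46.5% > 43%; employment 92 ≥ 24 mo → does not qualify.
Product B: score 769 ≥ 680; DTI 46.5% ≤ 50%; reserves 7.8 ≥ 4 mo → qualifies.

Product B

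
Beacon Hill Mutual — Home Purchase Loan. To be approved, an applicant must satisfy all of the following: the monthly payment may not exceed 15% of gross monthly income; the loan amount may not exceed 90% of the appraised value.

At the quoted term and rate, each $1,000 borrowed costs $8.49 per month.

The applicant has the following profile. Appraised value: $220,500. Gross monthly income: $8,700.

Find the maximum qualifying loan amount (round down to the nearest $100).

$153,700

Payment cap: 15% × $8,700 = $1,305/month.
At $8.49 per $1,000, that supports 1,305/8.49 × 1,000 ≈ $153,710 → $153,700.
LTV cap: 90% × $220,500 = $198,450 → $198,400.
Binding constraint: payment-to-income.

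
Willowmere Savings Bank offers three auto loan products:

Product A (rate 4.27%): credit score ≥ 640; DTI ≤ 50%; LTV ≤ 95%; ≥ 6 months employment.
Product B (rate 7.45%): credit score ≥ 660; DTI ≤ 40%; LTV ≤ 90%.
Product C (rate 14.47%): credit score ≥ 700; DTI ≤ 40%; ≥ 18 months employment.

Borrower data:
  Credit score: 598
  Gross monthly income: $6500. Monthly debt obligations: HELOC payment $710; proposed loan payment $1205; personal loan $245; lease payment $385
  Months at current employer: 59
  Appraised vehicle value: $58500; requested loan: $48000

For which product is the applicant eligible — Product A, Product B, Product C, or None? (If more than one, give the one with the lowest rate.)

Total debts = (710 + 1,205 + 245 + 385) = 2,545; DTI = 2,545/6,500 = 39.2%.
LTV = 48,000/58,500 = 82.1%.
Product A: score 598 < 640; DTI 39.2% ≤ 50%; LTV 82.1% ≤ 95%; employment 59 ≥ 6 mo → does not qualify.
Product B: score 598 < 660; DTI 39.2% ≤ 40%; LTV 82.1% ≤ 90% → does not qualify.
Product C: score 598 < 700; DTI 39.2% ≤ 40%; employment 59 ≥ 18 mo → does not qualify.

None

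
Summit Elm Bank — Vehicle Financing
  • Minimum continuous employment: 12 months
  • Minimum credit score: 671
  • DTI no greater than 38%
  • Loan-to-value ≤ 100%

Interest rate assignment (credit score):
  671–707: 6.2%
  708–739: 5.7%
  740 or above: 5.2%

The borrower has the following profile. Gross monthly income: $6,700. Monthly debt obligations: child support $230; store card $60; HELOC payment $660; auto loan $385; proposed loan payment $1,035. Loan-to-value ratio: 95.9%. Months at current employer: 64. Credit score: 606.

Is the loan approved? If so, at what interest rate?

Denied

Credit score 606 < 671 (below minimum)
Employment 64 ≥ 12 months
LTV 95.9% ≤ 100%
Total monthly debts = (230 + 60 + 660 + 385 + 1,035) = 2,370. DTI = 2,370/6,700 = 35.4% ≤ 38%
Not all requirements met → denied.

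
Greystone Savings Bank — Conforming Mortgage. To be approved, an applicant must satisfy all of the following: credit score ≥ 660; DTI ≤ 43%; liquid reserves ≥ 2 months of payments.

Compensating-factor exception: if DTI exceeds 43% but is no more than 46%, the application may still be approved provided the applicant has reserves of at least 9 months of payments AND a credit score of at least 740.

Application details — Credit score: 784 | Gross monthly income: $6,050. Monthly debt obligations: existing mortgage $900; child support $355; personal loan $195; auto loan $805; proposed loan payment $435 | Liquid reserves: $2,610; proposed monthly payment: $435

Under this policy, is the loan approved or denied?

Credit score 784 ≥ 660 (meets base)
Total debts = (900 + 355 + 195 + 805 + 435) = 2,690. DTI: 2,690 ÷ 6,050 = 44.5%, over the 43% base limit.
Liquid reserves cover 2,610/435 = 6.0 months — ≥ 2 required
DTI 44.5% is within the 43%–46% exception band; checking compensating factors.
Override check — reserves: 6.0 mo (short of 9); score: 784 (ok).
Override conditions not both satisfied; exception does not apply.

Denied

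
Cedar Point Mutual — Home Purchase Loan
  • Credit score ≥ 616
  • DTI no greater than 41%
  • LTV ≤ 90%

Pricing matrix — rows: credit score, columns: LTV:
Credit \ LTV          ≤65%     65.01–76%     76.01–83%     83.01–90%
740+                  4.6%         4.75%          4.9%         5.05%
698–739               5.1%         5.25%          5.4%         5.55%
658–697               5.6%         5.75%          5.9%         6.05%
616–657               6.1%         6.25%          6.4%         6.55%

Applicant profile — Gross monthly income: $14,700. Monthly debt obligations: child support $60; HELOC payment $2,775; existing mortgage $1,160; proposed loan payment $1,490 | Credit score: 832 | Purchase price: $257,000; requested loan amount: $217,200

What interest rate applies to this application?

5.05%

Credit score 832 ≥ 616; Total monthly debts = (60 + 2,775 + 1,160 + 1,490) = 5,485. DTI = 5,485/14,700 = 37.3% ≤ 41%
LTV = 217,200/257,000 = 84.5% ≤ 90%
Score 832 is in the 740+ band; LTV 84.5% is in the 83.01–90% band → 5.05%.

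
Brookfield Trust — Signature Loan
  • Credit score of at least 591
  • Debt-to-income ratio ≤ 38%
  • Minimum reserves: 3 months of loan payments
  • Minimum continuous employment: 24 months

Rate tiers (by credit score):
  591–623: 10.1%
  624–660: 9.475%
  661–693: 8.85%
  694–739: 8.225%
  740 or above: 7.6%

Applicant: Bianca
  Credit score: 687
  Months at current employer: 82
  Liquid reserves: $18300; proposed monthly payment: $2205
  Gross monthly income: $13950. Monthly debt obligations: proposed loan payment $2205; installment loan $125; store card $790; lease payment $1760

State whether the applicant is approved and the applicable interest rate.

Credit score 687 ≥ 591 (meets minimum)
Total monthly debts = (2,205 + 125 + 790 + 1,760) = 4,880. DTI: 4,880 ÷ 13,950 = 35%, within the 38% cap
Employment 82 ≥ 24 months
Reserves: 18,300 ÷ 2,205 = 8.3 months (meets 3-month minimum)
All requirements met. Score 687 falls in the 661–693 tier → 8.85%.

Approved at 8.85%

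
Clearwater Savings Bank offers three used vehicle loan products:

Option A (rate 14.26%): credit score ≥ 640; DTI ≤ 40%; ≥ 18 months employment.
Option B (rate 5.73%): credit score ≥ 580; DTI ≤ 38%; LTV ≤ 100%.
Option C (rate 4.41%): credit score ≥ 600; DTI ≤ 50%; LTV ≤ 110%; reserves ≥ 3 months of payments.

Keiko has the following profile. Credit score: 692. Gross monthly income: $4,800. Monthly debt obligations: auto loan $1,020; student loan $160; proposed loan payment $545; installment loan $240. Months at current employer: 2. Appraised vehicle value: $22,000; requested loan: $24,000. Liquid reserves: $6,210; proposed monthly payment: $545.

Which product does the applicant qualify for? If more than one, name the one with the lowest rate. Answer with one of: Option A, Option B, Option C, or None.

Option C

Total debts = (1,020 + 160 + 545 + 240) = 1,965; DTI = 1,965/4,800 = 40.9%.
LTV = 24,000/22,000 = 109.1%.
Reserves = 6,210/545 = 11.4 months.
Option A: score 692 ≥ 640; DTI 40.9% > 40%; employment 2 < 18 mo → does not qualify.
Option B: score 692 ≥ 580; DTI 40.9% > 38%; LTV 109.1% > 100% → does not qualify.
Option C: score 692 ≥ 600; DTI 40.9% ≤ 50%; LTV 109.1% ≤ 110%; reserves 11.4 ≥ 3 mo → qualifies.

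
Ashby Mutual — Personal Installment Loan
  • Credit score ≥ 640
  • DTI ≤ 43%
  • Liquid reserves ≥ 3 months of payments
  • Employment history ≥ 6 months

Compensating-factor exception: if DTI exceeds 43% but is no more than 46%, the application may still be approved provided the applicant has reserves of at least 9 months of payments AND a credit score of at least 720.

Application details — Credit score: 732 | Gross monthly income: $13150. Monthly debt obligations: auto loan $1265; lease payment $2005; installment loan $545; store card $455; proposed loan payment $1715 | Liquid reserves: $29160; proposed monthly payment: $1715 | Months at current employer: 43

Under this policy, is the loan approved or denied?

Approved

Credit score 732 ≥ 640 (meets base)
Total debts = (1,265 + 2,005 + 545 + 455 + 1,715) = 5,985. DTI = 5,985/13,150 = 45.5% > 43% — standard DTI limit exceeded.
Reserves = 29,160/1,715 = 17.0 months ≥ 3
Employment 43 ≥ 6 months
45.5% falls in the override range (43%–46%), so the compensating-factor test applies.
Reserves 17.0 ≥ 9 months; credit score 732 ≥ 720.
Both override conditions satisfied; DTI exception granted.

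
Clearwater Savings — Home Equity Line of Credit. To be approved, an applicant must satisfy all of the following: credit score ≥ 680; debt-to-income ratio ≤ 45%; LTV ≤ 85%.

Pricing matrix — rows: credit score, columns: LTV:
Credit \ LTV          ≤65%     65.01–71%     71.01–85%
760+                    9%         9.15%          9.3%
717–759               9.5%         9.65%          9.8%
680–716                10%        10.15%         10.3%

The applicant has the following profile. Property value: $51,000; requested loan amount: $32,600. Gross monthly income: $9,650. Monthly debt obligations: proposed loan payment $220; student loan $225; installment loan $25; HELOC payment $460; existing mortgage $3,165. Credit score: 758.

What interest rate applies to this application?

9.5%

Credit score 758 ≥ 680; Total monthly debts = (220 + 225 + 25 + 460 + 3,165) = 4,095. DTI = 4,095/9,650 = 42.4% ≤ 45%
Loan-to-value = 32,600/51,000 = 63.9% — pass (85% max)
Score 758 is in the 717–759 band; LTV 63.9% is in the ≤65% band → 9.5%.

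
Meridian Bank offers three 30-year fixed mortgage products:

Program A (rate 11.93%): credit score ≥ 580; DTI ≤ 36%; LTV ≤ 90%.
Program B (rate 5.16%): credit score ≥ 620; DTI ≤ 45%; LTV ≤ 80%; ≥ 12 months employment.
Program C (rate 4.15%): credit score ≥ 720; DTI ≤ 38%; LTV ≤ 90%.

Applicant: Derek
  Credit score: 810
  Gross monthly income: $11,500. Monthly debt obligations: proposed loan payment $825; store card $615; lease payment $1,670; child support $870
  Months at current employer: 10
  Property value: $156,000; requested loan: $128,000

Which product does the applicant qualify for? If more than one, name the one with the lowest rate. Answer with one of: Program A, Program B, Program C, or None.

Program C

Total debts = (825 + 615 + 1,670 + 870) = 3,980; DTI = 3,980/11,500 = 34.6%.
LTV = 128,000/156,000 = 82.1%.
Program A: score 810 ≥ 580; DTI 34.6% ≤ 36%; LTV 82.1% ≤ 90% → qualifies.
Program B: score 810 ≥ 620; DTI 34.6% ≤ 45%; LTV 82.1% > 80%; employment 10 < 12 mo → does not qualify.
Program C: score 810 ≥ 720; DTI 34.6% ≤ 38%; LTV 82.1% ≤ 90% → qualifies.
Qualifying: Program A, Program C. Lowest rate is 4.15% → Program C.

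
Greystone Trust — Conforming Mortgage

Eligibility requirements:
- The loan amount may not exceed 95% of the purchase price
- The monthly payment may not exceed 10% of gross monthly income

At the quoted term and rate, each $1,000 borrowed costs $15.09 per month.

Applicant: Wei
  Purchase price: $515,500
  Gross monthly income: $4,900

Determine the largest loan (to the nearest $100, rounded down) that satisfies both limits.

$32,400

Payment cap: 10% × $4,900 = $490/month.
At $15.09 per $1,000, that supports 490/15.09 × 1,000 ≈ $32,471 → $32,400.
LTV cap: 95% × $515,500 = $489,725 → $489,700.
Binding constraint: payment-to-income.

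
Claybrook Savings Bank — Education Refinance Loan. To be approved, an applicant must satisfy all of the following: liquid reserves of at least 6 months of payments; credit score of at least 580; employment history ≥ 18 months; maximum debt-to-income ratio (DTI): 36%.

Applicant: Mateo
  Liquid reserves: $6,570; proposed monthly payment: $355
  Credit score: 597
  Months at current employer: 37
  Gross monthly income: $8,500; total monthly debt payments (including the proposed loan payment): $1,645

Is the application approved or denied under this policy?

Approved

Reserves = 6,570/355 = 18.5 months ≥ 6
Credit score 597 ≥ 580 (meets)
Employment 37 ≥ 18 months
DTI: 1,645 ÷ 8,500 = 19.4%, within the 36% cap
All criteria satisfied.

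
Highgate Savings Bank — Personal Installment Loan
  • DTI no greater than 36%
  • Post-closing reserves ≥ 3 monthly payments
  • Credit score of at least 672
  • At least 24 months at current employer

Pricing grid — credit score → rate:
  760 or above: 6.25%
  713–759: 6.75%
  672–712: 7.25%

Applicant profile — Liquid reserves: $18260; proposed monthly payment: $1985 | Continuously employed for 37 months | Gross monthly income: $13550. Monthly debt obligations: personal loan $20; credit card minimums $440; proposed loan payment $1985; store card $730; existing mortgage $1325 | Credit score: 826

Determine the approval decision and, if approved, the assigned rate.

Credit score 826 ≥ 672 (meets minimum)
Employment 37 ≥ 24 months
Reserves = 18,260/1,985 = 9.2 months ≥ 3
Total monthly debts = (20 + 440 + 1,985 + 730 + 1,325) = 4,500. DTI = 4,500/13,550 = 33.2% ≤ 36%
All requirements met. Score 826 falls in the 760 or above tier → 6.25%.

Approved at 6.25%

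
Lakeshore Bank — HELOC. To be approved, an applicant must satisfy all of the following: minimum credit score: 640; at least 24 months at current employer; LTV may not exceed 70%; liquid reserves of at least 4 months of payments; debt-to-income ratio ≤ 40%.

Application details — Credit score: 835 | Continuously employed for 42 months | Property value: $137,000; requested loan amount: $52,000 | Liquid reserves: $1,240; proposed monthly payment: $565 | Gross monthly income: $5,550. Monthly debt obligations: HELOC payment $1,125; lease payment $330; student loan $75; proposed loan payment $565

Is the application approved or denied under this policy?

Denied

Credit score 835 ≥ 640 (meets)
Employment 42 ≥ 24 months
LTV = 52,000/137,000 = 38% ≤ 70%
Reserves = 1,240/565 = 2.2 months < 4
Total monthly debts = (1,125 + 330 + 75 + 565) = 2,095. DTI = 2,095/5,550 = 37.7% ≤ 40%
Fails on reserves.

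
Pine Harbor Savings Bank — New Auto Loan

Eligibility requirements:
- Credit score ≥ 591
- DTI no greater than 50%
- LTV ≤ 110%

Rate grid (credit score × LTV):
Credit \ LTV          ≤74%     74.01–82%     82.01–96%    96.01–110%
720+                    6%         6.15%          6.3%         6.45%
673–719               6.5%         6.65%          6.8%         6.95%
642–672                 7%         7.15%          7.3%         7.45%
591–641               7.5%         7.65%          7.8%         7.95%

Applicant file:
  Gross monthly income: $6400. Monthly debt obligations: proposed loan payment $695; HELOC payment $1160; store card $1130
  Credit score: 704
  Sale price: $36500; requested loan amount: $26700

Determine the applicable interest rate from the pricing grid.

6.5%

Credit score 704 ≥ 591; Total monthly debts = (695 + 1,160 + 1,130) = 2,985. Debt-to-income = 2,985/6,400 = 46.6% — meets 50% limit
LTV: 26,700 ÷ 36,500 = 73.2%, within 110% cap
Score 704 is in the 673–719 band; LTV 73.2% is in the ≤74% band → 6.5%.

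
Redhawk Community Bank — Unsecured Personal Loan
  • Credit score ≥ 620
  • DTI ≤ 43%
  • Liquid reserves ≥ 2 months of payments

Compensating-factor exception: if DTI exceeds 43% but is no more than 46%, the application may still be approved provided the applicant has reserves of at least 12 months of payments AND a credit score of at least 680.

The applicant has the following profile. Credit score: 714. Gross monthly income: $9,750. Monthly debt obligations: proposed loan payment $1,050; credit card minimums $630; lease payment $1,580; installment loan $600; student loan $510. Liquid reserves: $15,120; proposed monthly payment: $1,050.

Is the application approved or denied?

Credit score 714 ≥ 620 (meets base)
Total debts = (1,050 + 630 + 1,580 + 600 + 510) = 4,370. DTI: 4,370 ÷ 9,750 = 44.8%, over the 43% base limit.
Reserves: 15,120 ÷ 1,050 = 14.4 months (meets 2-month minimum)
DTI 44.8% is within the 43%–46% exception band; checking compensating factors.
Override check — reserves: 14.4 mo (ok); score: 714 (ok).
Both override conditions satisfied; DTI exception granted.

Approved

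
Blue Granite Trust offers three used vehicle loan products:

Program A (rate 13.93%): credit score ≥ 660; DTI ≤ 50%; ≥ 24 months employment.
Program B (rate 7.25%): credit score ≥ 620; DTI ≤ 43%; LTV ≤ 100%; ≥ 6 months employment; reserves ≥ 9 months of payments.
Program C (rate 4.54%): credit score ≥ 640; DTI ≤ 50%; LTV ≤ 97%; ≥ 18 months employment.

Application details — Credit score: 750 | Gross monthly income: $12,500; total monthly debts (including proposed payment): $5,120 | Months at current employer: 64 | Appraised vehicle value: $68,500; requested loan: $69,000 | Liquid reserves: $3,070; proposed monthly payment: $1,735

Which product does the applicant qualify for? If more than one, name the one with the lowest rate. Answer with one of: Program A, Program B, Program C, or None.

Program A

DTI = 5,120/12,500 = 41%.
LTV = 69,000/68,500 = 100.7%.
Reserves = 3,070/1,735 = 1.8 months.
Program A: score 750 ≥ 660; DTI 41% ≤ 50%; employment 64 ≥ 24 mo → qualifies.
Program B: score 750 ≥ 620; DTI 41% ≤ 43%; LTV 100.7% > 100%; employment 64 ≥ 6 mo; reserves 1.8 < 9 mo → does not qualify.
Program C: score 750 ≥ 640; DTI 41% ≤ 50%; LTV 100.7% > 97%; employment 64 ≥ 18 mo → does not qualify.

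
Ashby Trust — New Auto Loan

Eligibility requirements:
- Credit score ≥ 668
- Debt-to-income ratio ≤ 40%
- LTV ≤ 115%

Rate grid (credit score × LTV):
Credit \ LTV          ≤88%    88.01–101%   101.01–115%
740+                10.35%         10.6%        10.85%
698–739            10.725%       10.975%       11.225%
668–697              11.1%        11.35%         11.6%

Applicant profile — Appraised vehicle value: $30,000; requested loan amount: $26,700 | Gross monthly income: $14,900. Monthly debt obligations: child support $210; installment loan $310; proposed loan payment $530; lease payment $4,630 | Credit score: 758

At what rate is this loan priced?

Credit score 758 ≥ 668; Total monthly debts = (210 + 310 + 530 + 4,630) = 5,680. DTI: 5,680 ÷ 14,900 = 38.1%, within the 40% cap
LTV = 26,700/30,000 = 89% ≤ 115%
Row: 758 falls in 740+. Column: 89% falls in 88.01–101%. Rate = 10.6%.

10.6%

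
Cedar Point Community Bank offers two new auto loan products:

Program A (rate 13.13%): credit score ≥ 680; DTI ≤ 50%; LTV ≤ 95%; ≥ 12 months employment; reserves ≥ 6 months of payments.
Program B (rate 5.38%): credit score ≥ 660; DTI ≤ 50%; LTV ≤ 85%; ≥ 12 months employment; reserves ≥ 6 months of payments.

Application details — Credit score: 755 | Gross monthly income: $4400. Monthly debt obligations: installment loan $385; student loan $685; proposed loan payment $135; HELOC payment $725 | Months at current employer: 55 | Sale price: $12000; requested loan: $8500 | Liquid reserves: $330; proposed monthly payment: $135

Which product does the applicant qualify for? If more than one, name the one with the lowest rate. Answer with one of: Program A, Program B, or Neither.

Total debts = (385 + 685 + 135 + 725) = 1,930; DTI = 1,930/4,400 = 43.9%.
LTV = 8,500/12,000 = 70.8%.
Reserves = 330/135 = 2.4 months.
Program A: score 755 ≥ 680; DTI 43.9% ≤ 50%; LTV 70.8% ≤ 95%; employment 55 ≥ 12 mo; reserves 2.4 < 6 mo → does not qualify.
Program B: score 755 ≥ 660; DTI 43.9% ≤ 50%; LTV 70.8% ≤ 85%; employment 55 ≥ 12 mo; reserves 2.4 < 6 mo → does not qualify.

Neither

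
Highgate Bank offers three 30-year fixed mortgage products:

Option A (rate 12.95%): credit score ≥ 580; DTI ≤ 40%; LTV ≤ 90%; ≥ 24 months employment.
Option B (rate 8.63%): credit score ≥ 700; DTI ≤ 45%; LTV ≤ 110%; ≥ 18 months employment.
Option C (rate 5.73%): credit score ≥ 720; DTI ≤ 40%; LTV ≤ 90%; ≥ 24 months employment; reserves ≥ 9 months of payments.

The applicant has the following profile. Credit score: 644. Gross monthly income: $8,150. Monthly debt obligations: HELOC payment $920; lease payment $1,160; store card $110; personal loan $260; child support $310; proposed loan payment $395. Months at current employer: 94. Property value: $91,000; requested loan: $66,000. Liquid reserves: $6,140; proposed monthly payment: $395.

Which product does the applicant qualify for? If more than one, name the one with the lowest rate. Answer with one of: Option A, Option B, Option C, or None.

Option A

Total debts = (920 + 1,160 + 110 + 260 + 310 + 395) = 3,155; DTI = 3,155/8,150 = 38.7%.
LTV = 66,000/91,000 = 72.5%.
Reserves = 6,140/395 = 15.5 months.
Option A: score 644 ≥ 580; DTI 38.7% ≤ 40%; LTV 72.5% ≤ 90%; employment 94 ≥ 24 mo → qualifies.
Option B: score 644 < 700; DTI 38.7% ≤ 45%; LTV 72.5% ≤ 110%; employment 94 ≥ 18 mo → does not qualify.
Option C: score 644 < 720; DTI 38.7% ≤ 40%; LTV 72.5% ≤ 90%; employment 94 ≥ 24 mo; reserves 15.5 ≥ 9 mo → does not qualify.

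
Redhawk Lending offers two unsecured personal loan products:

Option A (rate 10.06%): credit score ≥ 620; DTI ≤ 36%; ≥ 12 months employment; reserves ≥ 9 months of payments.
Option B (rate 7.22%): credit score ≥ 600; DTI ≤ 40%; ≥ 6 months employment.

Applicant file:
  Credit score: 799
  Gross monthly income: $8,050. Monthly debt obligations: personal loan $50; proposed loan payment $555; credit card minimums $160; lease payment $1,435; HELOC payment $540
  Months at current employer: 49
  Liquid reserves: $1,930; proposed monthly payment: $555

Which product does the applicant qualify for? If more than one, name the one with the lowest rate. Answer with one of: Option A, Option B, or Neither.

Total debts = (50 + 555 + 160 + 1,435 + 540) = 2,740; DTI = 2,740/8,050 = 34%.
Reserves = 1,930/555 = 3.5 months.
Option A: score 799 ≥ 620; DTI 34% ≤ 36%; employment 49 ≥ 12 mo; reserves 3.5 < 9 mo → does not qualify.
Option B: score 799 ≥ 600; DTI 34% ≤ 40%; employment 49 ≥ 6 mo → qualifies.

Option B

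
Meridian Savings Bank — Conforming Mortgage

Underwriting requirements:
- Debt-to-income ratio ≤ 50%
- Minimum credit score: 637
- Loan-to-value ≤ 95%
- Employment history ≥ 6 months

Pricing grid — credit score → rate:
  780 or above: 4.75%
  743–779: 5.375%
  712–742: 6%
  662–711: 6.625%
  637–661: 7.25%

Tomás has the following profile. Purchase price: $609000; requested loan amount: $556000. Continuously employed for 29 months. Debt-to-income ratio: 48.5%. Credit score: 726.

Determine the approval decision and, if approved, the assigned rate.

Approved at 6%

Credit score 726 ≥ 637 (meets minimum)
Loan-to-value = 556,000/609,000 = 91.3% — pass (95% max)
Employment 29 ≥ 6 months
Debt-to-income 48.5% vs 50% cap — pass
All requirements met. Score 726 falls in the 712–742 tier → 6%.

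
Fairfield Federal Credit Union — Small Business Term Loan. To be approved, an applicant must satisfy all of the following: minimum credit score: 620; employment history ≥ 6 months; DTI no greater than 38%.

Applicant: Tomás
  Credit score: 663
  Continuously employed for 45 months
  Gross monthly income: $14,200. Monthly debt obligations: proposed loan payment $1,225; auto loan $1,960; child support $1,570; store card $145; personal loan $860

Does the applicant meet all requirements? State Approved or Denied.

Denied

Credit score 663 ≥ 620 (meets)
Employment 45 ≥ 6 months
Total monthly debts = (1,225 + 1,960 + 1,570 + 145 + 860) = 5,760. DTI: 5,760 ÷ 14,200 = 40.6%, exceeds the 38% cap
Fails on DTI.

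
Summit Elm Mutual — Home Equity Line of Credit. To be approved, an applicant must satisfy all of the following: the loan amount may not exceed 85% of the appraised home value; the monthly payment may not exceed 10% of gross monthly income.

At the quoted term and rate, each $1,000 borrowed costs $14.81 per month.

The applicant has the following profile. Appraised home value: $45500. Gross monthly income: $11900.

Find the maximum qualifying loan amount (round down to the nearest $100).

Payment cap: 10% × $11,900 = $1,190/month.
At $14.81 per $1,000, that supports 1,190/14.81 × 1,000 ≈ $80,351 → $80,300.
LTV cap: 85% × $45,500 = $38,675 → $38,600.
Binding constraint: loan-to-value.

$38,600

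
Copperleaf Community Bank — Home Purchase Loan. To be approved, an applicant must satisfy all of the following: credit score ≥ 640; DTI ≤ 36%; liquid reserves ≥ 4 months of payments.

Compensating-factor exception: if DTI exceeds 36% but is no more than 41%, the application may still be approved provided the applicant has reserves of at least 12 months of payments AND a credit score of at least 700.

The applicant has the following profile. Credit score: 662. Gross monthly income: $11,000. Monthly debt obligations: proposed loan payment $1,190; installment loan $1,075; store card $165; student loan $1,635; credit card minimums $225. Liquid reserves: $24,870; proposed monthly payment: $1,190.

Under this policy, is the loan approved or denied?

Credit score 662 ≥ 640 (meets base)
Total debts = (1,190 + 1,075 + 165 + 1,635 + 225) = 4,290. DTI = 4,290/11,000 = 39% > 36% — standard DTI limit exceeded.
Reserves = 24,870/1,190 = 20.9 months ≥ 4
DTI 39% is within the 36%–41% exception band; checking compensating factors.
Override check — reserves: 20.9 mo (ok); score: 662 (below 700).
Override conditions not both satisfied; exception does not apply.

Denied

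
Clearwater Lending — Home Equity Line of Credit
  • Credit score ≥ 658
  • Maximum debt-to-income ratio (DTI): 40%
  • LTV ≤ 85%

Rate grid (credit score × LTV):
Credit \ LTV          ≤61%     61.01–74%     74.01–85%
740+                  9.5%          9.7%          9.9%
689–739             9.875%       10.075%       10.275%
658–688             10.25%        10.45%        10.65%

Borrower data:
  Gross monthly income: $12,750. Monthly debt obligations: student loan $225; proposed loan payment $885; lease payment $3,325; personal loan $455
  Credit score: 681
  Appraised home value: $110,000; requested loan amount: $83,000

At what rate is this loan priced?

Credit score 681 ≥ 658; Total monthly debts = (225 + 885 + 3,325 + 455) = 4,890. DTI = 4,890/12,750 = 38.4% ≤ 40%
Loan-to-value = 83,000/110,000 = 75.5% — pass (85% max)
Row: 681 falls in 658–688. Column: 75.5% falls in 74.01–85%. Rate = 10.65%.

10.65%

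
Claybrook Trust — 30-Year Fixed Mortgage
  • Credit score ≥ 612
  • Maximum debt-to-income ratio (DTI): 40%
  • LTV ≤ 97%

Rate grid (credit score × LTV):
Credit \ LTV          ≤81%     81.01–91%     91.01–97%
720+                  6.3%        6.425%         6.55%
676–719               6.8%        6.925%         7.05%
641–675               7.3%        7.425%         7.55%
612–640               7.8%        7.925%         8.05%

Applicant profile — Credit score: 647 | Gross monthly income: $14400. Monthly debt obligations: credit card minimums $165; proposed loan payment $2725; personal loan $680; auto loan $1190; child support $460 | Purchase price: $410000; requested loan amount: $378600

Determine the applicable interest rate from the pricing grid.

Credit score 647 ≥ 612; Total monthly debts = (165 + 2,725 + 680 + 1,190 + 460) = 5,220. DTI = 5,220/14,400 = 36.2% ≤ 40%
Loan-to-value = 378,600/410,000 = 92.3% — pass (97% max)
Credit 647 → row 641–675; LTV 92.3% → column 91.01–97%. Grid cell → 7.55%.

7.55%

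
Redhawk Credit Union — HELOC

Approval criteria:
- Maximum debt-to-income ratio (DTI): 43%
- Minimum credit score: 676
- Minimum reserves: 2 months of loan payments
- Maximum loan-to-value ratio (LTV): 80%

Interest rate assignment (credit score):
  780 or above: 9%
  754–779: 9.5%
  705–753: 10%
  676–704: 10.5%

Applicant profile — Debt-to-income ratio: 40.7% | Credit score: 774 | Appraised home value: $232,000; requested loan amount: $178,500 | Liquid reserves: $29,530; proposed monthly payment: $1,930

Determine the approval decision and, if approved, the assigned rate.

Approved at 9.5%

Credit score 774 ≥ 676 (meets minimum)
Reserves = 29,530/1,930 = 15.3 months ≥ 2
DTI 40.7% is within the 43% limit
LTV: 178,500 ÷ 232,000 = 76.9%, within 80% cap
All requirements met. Score 774 falls in the 754–779 tier → 9.5%.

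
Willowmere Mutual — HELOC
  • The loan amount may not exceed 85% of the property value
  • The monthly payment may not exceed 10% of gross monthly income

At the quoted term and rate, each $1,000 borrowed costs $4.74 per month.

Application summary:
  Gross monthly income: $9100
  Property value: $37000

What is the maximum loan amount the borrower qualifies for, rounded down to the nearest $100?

$31,400

Payment cap: 10% × $9,100 = $910/month.
At $4.74 per $1,000, that supports 910/4.74 × 1,000 ≈ $191,983 → $191,900.
LTV cap: 85% × $37,000 = $31,450 → $31,400.
Binding constraint: loan-to-value.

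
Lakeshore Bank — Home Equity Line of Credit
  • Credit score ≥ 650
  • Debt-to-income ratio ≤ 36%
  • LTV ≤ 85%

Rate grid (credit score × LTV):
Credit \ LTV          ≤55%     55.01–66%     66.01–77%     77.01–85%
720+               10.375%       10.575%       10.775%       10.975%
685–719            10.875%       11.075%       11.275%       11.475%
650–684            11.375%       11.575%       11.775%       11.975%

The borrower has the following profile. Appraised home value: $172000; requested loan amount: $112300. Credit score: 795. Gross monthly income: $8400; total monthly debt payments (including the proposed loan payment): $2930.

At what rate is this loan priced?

Credit score 795 ≥ 650; DTI: 2,930 ÷ 8,400 = 34.9%, within the 36% cap
Loan-to-value = 112,300/172,000 = 65.3% — pass (85% max)
Credit 795 → row 720+; LTV 65.3% → column 55.01–66%. Grid cell → 10.575%.

10.575%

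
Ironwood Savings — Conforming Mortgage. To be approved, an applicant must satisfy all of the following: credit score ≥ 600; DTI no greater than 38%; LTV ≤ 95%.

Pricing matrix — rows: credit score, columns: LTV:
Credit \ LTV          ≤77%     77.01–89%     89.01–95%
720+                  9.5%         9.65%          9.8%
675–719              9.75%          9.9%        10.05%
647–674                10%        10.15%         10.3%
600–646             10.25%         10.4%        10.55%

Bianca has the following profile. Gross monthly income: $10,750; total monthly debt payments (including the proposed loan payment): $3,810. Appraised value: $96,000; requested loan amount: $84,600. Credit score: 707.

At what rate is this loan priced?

Credit score 707 ≥ 600; DTI: 3,810 ÷ 10,750 = 35.4%, within the 38% cap
LTV = 84,600/96,000 = 88.1% ≤ 95%
Row: 707 falls in 675–719. Column: 88.1% falls in 77.01–89%. Rate = 9.9%.

9.9%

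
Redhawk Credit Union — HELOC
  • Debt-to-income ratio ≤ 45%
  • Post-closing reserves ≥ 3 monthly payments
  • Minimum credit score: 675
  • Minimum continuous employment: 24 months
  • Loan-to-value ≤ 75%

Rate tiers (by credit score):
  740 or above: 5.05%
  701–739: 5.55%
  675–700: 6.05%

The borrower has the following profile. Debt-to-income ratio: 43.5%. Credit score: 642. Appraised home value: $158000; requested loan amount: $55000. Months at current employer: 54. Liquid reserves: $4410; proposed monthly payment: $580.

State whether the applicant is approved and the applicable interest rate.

Denied

Credit score 642 < 675 (below minimum)
Debt-to-income 43.5% vs 45% cap — pass
Employment 54 ≥ 24 months
Reserves = 4,410/580 = 7.6 months ≥ 3
LTV: 55,000 ÷ 158,000 = 34.8%, within 75% cap
Not all requirements met → denied.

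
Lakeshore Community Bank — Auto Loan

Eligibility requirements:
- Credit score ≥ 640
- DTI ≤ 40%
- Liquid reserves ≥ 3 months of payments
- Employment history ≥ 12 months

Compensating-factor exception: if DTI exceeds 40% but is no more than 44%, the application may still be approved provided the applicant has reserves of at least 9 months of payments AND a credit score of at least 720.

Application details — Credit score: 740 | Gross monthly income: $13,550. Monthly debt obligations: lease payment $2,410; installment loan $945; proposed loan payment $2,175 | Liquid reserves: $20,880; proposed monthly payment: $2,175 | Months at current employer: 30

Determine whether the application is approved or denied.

Approved

Credit score 740 ≥ 640 (meets base)
Total debts = (2,410 + 945 + 2,175) = 5,530. DTI = 5,530/13,550 = 40.8% > 40% — standard DTI limit exceeded.
Liquid reserves cover 20,880/2,175 = 9.6 months — ≥ 3 required
Employment 30 ≥ 12 months
40.8% falls in the override range (40%–44%), so the compensating-factor test applies.
Reserves 9.6 ≥ 9 months; credit score 740 ≥ 720.
Both compensating conditions met → exception applies.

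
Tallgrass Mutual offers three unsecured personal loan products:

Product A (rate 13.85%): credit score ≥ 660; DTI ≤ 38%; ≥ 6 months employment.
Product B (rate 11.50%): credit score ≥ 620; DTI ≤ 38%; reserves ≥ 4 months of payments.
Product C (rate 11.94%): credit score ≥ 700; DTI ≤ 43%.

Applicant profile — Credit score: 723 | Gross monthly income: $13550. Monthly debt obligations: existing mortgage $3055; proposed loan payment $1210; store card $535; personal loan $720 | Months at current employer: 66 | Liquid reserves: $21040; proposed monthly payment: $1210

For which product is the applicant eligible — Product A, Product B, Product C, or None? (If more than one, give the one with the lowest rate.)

Product C

Total debts = (3,055 + 1,210 + 535 + 720) = 5,520; DTI = 5,520/13,550 = 40.7%.
Reserves = 21,040/1,210 = 17.4 months.
Product A: score 723 ≥ 660; DTI 40.7% > 38%; employment 66 ≥ 6 mo → does not qualify.
Product B: score 723 ≥ 620; DTI 40.7% > 38%; reserves 17.4 ≥ 4 mo → does not qualify.
Product C: score 723 ≥ 700; DTI 40.7% ≤ 43% → qualifies.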